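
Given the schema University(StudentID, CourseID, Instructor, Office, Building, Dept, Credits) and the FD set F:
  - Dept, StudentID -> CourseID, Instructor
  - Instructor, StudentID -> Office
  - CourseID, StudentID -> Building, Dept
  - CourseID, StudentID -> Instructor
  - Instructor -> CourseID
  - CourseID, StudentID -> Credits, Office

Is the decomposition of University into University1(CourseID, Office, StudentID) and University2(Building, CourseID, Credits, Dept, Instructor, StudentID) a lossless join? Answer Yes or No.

Common attributes: {CourseID, StudentID}; their closure is {Building, CourseID, Credits, Dept, Instructor, Office, StudentID}.
Since University1 ⊆ {Building, CourseID, Credits, Dept, Instructor, Office, StudentID}, the intersection is a superkey of University1; the decomposition is lossless.

Yes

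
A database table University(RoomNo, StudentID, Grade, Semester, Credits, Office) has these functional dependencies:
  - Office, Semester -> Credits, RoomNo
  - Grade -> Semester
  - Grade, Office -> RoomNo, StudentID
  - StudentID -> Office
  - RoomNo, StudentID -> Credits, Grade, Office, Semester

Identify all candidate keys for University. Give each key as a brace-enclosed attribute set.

{Grade, Office}, {Grade, StudentID}, {RoomNo, StudentID}, {Semester, StudentID}

{Grade, Office} is a candidate key since {Grade, Office}⁺ = {Credits, Grade, Office, RoomNo, Semester, StudentID} covers every attribute.
{Grade, StudentID} is a candidate key since {Grade, StudentID}⁺ = {Credits, Grade, Office, RoomNo, Semester, StudentID} covers every attribute.
{RoomNo, StudentID} is a candidate key since {RoomNo, StudentID}⁺ = {Credits, Grade, Office, RoomNo, Semester, StudentID} covers every attribute.
{Semester, StudentID} is a candidate key since {Semester, StudentID}⁺ = {Credits, Grade, Office, RoomNo, Semester, StudentID} covers every attribute.
No proper subset of any of these is a key, and no other minimal superkey exists.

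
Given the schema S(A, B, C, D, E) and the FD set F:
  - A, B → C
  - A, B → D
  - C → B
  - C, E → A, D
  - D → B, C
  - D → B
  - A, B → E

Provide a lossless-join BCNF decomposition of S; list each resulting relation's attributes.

{A, D, E}; {B, C}; {C, D}

Candidate keys of the original relation: {A, B}, {A, C}, {A, D}, {C, E}, {D, E}.
{A, B, C, D, E}: {C} determines {B, C} here but is not a superkey — split on C → B, giving {B, C} and {A, C, D, E}.
{B, C}: every determinant is a superkey — BCNF.
{A, C, D, E}: {D} determines {C, D} here but is not a superkey — split on D → C, giving {C, D} and {A, D, E}.
{C, D}: every determinant is a superkey — BCNF.
{A, D, E}: every determinant is a superkey — BCNF.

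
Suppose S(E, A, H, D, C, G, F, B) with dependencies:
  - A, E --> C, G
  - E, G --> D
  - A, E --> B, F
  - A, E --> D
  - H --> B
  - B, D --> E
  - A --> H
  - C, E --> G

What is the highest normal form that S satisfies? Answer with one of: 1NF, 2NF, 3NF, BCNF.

1NF

Candidate keys: {A, D}, {A, E}. Prime attributes: {A, D, E}.
E, G --> D: {E, G}⁺ = {D, E, G}, which is not all of the attributes, so the left side is not a superkey — BCNF is violated.
Because {B} is non-prime and the left side of H --> B is not a superkey, the relation is not in 3NF.
{A} is a proper subset of the key {A, D}, and {A}⁺ contains the non-prime attributes {B, H} — a partial dependency, so 2NF is violated.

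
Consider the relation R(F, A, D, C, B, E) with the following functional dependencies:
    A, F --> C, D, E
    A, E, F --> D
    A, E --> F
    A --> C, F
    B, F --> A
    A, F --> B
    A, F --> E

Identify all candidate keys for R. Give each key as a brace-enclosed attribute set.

{A}, {B, F}

Closure of {A} is {A, B, C, D, E, F}, the whole schema; {A} is a candidate key.
Closure of {B, F} is {A, B, C, D, E, F}, the whole schema; {B, F} is a candidate key.
No proper subset of any of these is a key, and no other minimal superkey exists.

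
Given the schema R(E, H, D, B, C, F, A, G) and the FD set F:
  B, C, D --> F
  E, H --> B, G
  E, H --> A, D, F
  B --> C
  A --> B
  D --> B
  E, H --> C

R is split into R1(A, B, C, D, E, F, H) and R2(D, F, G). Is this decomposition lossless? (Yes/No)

No

The shared attributes are {D, F} and {D, F}⁺ = {B, C, D, F}.
Neither R1 nor R2 is contained in that closure, so the decomposition is lossy.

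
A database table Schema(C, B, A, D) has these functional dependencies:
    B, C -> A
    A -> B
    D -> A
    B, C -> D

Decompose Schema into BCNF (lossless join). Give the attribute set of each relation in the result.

{A, B}; {A, D}; {C, D}

Candidate keys of the original relation: {A, C}, {B, C}, {C, D}.
Within {A, B, C, D}: {A}⁺ ∩ {A, B, C, D} = {A, B}, not the whole set, so A -> B violates BCNF; decompose into {A, B} and {A, C, D}.
{A, B} is in BCNF.
Within {A, C, D}: {D}⁺ ∩ {A, C, D} = {A, D}, not the whole set, so D -> A violates BCNF; decompose into {A, D} and {C, D}.
{A, D} is in BCNF.
{C, D} is in BCNF.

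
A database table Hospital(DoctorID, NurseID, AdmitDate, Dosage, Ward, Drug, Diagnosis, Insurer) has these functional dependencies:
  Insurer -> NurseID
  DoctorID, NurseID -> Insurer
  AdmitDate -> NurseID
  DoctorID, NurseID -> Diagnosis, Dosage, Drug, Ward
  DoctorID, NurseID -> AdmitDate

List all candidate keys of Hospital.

{AdmitDate, DoctorID}, {DoctorID, Insurer}, {DoctorID, NurseID}

Attributes never on any right-hand side: {DoctorID} — every candidate key must contain it.
{AdmitDate, DoctorID}⁺ = {AdmitDate, Diagnosis, DoctorID, Dosage, Drug, Insurer, NurseID, Ward}, which is every attribute, so {AdmitDate, DoctorID} is a candidate key.
{DoctorID, Insurer}⁺ = {AdmitDate, Diagnosis, DoctorID, Dosage, Drug, Insurer, NurseID, Ward}, which is every attribute, so {DoctorID, Insurer} is a candidate key.
{DoctorID, NurseID}⁺ = {AdmitDate, Diagnosis, DoctorID, Dosage, Drug, Insurer, NurseID, Ward}, which is every attribute, so {DoctorID, NurseID} is a candidate key.
These are minimal and exhaustive — every other superkey contains one of them.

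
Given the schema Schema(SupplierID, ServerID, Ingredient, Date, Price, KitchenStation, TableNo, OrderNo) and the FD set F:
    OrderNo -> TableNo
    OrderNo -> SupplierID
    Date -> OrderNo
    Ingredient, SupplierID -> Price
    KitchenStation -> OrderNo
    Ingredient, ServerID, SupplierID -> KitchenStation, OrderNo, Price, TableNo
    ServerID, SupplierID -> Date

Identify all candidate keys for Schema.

No FD produces {Ingredient, ServerID}, so they must be in every candidate key.
Closure of {Date, Ingredient, ServerID} is {Date, Ingredient, KitchenStation, OrderNo, Price, ServerID, SupplierID, TableNo}, the whole schema; {Date, Ingredient, ServerID} is a candidate key.
Closure of {Ingredient, KitchenStation, ServerID} is {Date, Ingredient, KitchenStation, OrderNo, Price, ServerID, SupplierID, TableNo}, the whole schema; {Ingredient, KitchenStation, ServerID} is a candidate key.
Closure of {Ingredient, OrderNo, ServerID} is {Date, Ingredient, KitchenStation, OrderNo, Price, ServerID, SupplierID, TableNo}, the whole schema; {Ingredient, OrderNo, ServerID} is a candidate key.
Closure of {Ingredient, ServerID, SupplierID} is {Date, Ingredient, KitchenStation, OrderNo, Price, ServerID, SupplierID, TableNo}, the whole schema; {Ingredient, ServerID, SupplierID} is a candidate key.
These are minimal and exhaustive — every other superkey contains one of them.

{Date, Ingredient, ServerID}, {Ingredient, KitchenStation, ServerID}, {Ingredient, OrderNo, ServerID}, {Ingredient, ServerID, SupplierID}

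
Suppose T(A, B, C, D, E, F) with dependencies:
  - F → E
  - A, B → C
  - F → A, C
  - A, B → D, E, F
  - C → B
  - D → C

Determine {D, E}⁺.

{B, C, D, E}

Start with {D, E}.
D → C applies; add {C} → now {C, D, E}.
C → B applies; add {B} → now {B, C, D, E}.
No further FD applies.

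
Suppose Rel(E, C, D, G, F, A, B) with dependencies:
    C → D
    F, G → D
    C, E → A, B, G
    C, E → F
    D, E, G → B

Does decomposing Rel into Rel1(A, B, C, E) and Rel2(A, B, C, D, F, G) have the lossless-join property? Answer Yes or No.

No

Common attributes: {A, B, C}; their closure is {A, B, C, D}.
Rel1 ⊄ {A, B, C, D} and Rel2 ⊄ {A, B, C, D}, so the split is lossy.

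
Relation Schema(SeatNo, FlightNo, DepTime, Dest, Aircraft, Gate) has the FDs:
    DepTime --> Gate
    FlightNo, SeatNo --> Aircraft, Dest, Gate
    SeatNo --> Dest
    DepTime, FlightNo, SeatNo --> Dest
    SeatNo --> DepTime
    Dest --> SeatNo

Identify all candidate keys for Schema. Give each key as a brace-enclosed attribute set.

Attributes never on any right-hand side: {FlightNo} — every candidate key must contain it.
{Dest, FlightNo}⁺ = {Aircraft, DepTime, Dest, FlightNo, Gate, SeatNo} — all of the relation — so {Dest, FlightNo} is a candidate key.
{FlightNo, SeatNo}⁺ = {Aircraft, DepTime, Dest, FlightNo, Gate, SeatNo} — all of the relation — so {FlightNo, SeatNo} is a candidate key.
No proper subset of any of these is a key, and no other minimal superkey exists.

{Dest, FlightNo}, {FlightNo, SeatNo}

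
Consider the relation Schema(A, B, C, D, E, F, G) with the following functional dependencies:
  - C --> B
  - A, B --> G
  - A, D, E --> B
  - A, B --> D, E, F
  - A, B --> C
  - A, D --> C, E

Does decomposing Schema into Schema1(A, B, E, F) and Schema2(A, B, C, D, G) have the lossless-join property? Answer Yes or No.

The shared attributes are {A, B} and {A, B}⁺ = {A, B, C, D, E, F, G}.
Since Schema1 ⊆ {A, B, C, D, E, F, G}, the intersection is a superkey of Schema1; the decomposition is lossless.

Yes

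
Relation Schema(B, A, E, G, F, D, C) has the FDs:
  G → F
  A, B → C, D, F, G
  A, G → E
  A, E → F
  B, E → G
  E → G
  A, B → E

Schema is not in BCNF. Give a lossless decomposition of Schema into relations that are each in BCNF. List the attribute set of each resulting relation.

{A, B, C, D, G}; {A, E}; {E, G}; {F, G}

Candidate key of the original relation: {A, B}.
Within {A, B, C, D, E, F, G}: {G}⁺ ∩ {A, B, C, D, E, F, G} = {F, G}, not the whole set, so G → F violates BCNF; decompose into {F, G} and {A, B, C, D, E, G}.
{F, G} is in BCNF.
Within {A, B, C, D, E, G}: {A, G}⁺ ∩ {A, B, C, D, E, G} = {A, E, G}, not the whole set, so A, G → E violates BCNF; decompose into {A, E, G} and {A, B, C, D, G}.
Within {A, E, G}: {E}⁺ ∩ {A, E, G} = {E, G}, not the whole set, so E → G violates BCNF; decompose into {E, G} and {A, E}.
{E, G} is in BCNF.
{A, E} is in BCNF.
{A, B, C, D, G} is in BCNF.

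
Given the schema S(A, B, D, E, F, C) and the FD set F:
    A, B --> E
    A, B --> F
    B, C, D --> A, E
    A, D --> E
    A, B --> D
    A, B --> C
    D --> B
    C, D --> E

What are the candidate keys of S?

Closure of {A, B} is {A, B, C, D, E, F}, the whole schema; {A, B} is a candidate key.
Closure of {A, D} is {A, B, C, D, E, F}, the whole schema; {A, D} is a candidate key.
Closure of {C, D} is {A, B, C, D, E, F}, the whole schema; {C, D} is a candidate key.
No proper subset of any of these is a key, and no other minimal superkey exists.

{A, B}, {A, D}, {C, D}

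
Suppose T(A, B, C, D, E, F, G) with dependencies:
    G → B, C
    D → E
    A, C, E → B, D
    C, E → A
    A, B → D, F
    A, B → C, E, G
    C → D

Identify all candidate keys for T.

Closure of {C} is {A, B, C, D, E, F, G}, the whole schema; {C} is a candidate key.
Closure of {G} is {A, B, C, D, E, F, G}, the whole schema; {G} is a candidate key.
Closure of {A, B} is {A, B, C, D, E, F, G}, the whole schema; {A, B} is a candidate key.
Any other superkey properly contains one of these, so there are no further candidate keys.

{A, B}, {C}, {G}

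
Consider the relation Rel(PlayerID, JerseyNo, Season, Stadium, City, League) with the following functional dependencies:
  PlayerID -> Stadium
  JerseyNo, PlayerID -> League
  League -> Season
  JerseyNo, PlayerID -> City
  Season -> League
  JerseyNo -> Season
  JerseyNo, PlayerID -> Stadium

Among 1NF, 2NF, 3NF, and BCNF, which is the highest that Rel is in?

Candidate key: {JerseyNo, PlayerID}. Prime attributes: {JerseyNo, PlayerID}.
For PlayerID -> Stadium we have {PlayerID}⁺ = {PlayerID, Stadium}; {PlayerID} is not a superkey, so BCNF fails.
Because {Stadium} is non-prime and the left side of PlayerID -> Stadium is not a superkey, the relation is not in 3NF.
Since {JerseyNo} ⊂ {JerseyNo, PlayerID} and {JerseyNo}⁺ ⊇ {League, Season} with {League, Season} non-prime, there is a partial dependency; 2NF fails.

1NF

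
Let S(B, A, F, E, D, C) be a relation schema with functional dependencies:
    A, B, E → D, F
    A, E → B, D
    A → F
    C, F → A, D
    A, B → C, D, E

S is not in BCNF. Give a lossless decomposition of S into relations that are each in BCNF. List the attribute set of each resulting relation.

Candidate keys of the original relation: {A, B}, {A, E}, {B, C, F}, {C, E, F}.
Within {A, B, C, D, E, F}: {A}⁺ ∩ {A, B, C, D, E, F} = {A, F}, not the whole set, so A → F violates BCNF; decompose into {A, F} and {A, B, C, D, E}.
{A, F}: every determinant is a superkey — BCNF.
Within {A, B, C, D, E}: {A, C}⁺ ∩ {A, B, C, D, E} = {A, C, D}, not the whole set, so A, C → D violates BCNF; decompose into {A, C, D} and {A, B, C, E}.
{A, C, D}: every determinant is a superkey — BCNF.
{A, B, C, E}: every determinant is a superkey — BCNF.

{A, B, C, E}; {A, C, D}; {A, F}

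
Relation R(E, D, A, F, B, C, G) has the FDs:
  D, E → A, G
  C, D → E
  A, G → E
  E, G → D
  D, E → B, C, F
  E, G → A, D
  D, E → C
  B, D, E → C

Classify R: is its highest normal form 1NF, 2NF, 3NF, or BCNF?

BCNF

Candidate keys: {A, G}, {C, D}, {D, E}, {E, G}. Prime attributes: {A, C, D, E, G}.
Each dependency's left side is a superkey — BCNF holds.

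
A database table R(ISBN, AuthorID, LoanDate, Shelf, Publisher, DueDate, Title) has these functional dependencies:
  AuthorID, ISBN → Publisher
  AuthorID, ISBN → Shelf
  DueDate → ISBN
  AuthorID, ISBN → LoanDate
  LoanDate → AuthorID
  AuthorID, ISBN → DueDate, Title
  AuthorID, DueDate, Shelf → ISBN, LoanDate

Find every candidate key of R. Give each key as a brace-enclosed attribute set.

{AuthorID, DueDate}⁺ = {AuthorID, DueDate, ISBN, LoanDate, Publisher, Shelf, Title}, which is every attribute, so {AuthorID, DueDate} is a candidate key.
{AuthorID, ISBN}⁺ = {AuthorID, DueDate, ISBN, LoanDate, Publisher, Shelf, Title}, which is every attribute, so {AuthorID, ISBN} is a candidate key.
{DueDate, LoanDate}⁺ = {AuthorID, DueDate, ISBN, LoanDate, Publisher, Shelf, Title}, which is every attribute, so {DueDate, LoanDate} is a candidate key.
{ISBN, LoanDate}⁺ = {AuthorID, DueDate, ISBN, LoanDate, Publisher, Shelf, Title}, which is every attribute, so {ISBN, LoanDate} is a candidate key.
These are minimal and exhaustive — every other superkey contains one of them.

{AuthorID, DueDate}, {AuthorID, ISBN}, {DueDate, LoanDate}, {ISBN, LoanDate}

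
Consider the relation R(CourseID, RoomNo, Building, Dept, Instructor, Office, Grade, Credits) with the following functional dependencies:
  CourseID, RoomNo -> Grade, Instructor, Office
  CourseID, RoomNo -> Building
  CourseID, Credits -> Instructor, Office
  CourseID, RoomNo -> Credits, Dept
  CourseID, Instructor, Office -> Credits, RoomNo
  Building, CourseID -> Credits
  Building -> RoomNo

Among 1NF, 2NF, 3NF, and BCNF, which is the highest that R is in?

3NF

Candidate keys: {Building, CourseID}, {CourseID, Credits}, {CourseID, Instructor, Office}, {CourseID, RoomNo}. Prime attributes: {Building, CourseID, Credits, Instructor, Office, RoomNo}.
Building -> RoomNo: {Building}⁺ = {Building, RoomNo}, which is not all of the attributes, so the left side is not a superkey — BCNF is violated.
Since {RoomNo} ⊆ prime attributes and every other non-superkey FD also has a prime right side, the schema is in 3NF.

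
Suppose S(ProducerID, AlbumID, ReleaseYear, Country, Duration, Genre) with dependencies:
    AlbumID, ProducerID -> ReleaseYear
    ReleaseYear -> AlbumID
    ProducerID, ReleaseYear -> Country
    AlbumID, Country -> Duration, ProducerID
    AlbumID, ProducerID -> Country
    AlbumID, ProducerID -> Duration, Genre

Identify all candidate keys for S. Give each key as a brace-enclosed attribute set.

{AlbumID, Country} is a candidate key since {AlbumID, Country}⁺ = {AlbumID, Country, Duration, Genre, ProducerID, ReleaseYear} covers every attribute.
{AlbumID, ProducerID} is a candidate key since {AlbumID, ProducerID}⁺ = {AlbumID, Country, Duration, Genre, ProducerID, ReleaseYear} covers every attribute.
{Country, ReleaseYear} is a candidate key since {Country, ReleaseYear}⁺ = {AlbumID, Country, Duration, Genre, ProducerID, ReleaseYear} covers every attribute.
{ProducerID, ReleaseYear} is a candidate key since {ProducerID, ReleaseYear}⁺ = {AlbumID, Country, Duration, Genre, ProducerID, ReleaseYear} covers every attribute.
No proper subset of any of these is a key, and no other minimal superkey exists.

{AlbumID, Country}, {AlbumID, ProducerID}, {Country, ReleaseYear}, {ProducerID, ReleaseYear}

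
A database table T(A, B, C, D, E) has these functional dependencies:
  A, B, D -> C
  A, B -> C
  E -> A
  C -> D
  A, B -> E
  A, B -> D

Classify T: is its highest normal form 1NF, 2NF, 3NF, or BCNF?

Candidate keys: {A, B}, {B, E}. Prime attributes: {A, B, E}.
E -> A: {E}⁺ = {A, E}, which is not all of the attributes, so the left side is not a superkey — BCNF is violated.
C -> D determines the non-prime attribute {D} from a non-superkey — 3NF is violated.
No proper subset of a key has a non-prime attribute in its closure, so there is no partial dependency; 2NF holds.

2NF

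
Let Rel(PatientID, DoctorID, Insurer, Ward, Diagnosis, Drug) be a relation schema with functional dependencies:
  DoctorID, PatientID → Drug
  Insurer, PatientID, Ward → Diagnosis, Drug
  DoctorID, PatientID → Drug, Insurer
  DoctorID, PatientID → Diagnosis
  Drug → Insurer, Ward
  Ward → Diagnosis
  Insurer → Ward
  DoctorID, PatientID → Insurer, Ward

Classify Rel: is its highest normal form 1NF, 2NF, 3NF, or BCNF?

2NF

Candidate key: {DoctorID, PatientID}. Prime attributes: {DoctorID, PatientID}.
Insurer, PatientID, Ward → Diagnosis, Drug breaks BCNF: {Insurer, PatientID, Ward}⁺ = {Diagnosis, Drug, Insurer, PatientID, Ward}, so {Insurer, PatientID, Ward} is not a superkey.
Insurer, PatientID, Ward → Diagnosis, Drug determines the non-prime attributes {Diagnosis, Drug} from a non-superkey — 3NF is violated.
Checking every proper subset of each key, none determines a non-prime attribute — 2NF is satisfied.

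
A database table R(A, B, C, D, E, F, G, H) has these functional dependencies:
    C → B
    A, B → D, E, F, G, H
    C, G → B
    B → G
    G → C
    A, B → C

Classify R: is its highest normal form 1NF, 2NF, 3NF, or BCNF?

Candidate keys: {A, B}, {A, C}, {A, G}. Prime attributes: {A, B, C, G}.
C → B breaks BCNF: {C}⁺ = {B, C, G}, so {C} is not a superkey.
Its right-hand attributes {B} are all prime, as are those of every other non-superkey FD — the relation is in 3NF.

3NF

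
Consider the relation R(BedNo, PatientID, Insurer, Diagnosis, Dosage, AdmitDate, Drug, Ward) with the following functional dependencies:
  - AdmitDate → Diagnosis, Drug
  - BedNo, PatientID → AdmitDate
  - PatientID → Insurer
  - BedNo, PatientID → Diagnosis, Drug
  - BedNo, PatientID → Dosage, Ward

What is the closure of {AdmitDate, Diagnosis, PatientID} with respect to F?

{AdmitDate, Diagnosis, Drug, Insurer, PatientID}

Start with {AdmitDate, Diagnosis, PatientID}.
AdmitDate → Diagnosis, Drug applies; add {Drug} → now {AdmitDate, Diagnosis, Drug, PatientID}.
PatientID → Insurer applies; add {Insurer} → now {AdmitDate, Diagnosis, Drug, Insurer, PatientID}.
No further FD applies.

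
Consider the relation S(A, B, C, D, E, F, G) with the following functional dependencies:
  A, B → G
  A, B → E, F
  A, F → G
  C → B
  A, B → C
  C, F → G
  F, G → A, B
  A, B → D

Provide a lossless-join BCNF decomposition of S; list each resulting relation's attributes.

Candidate keys of the original relation: {A, B}, {A, C}, {A, F}, {C, F}, {F, G}.
In {A, B, C, D, E, F, G}, {C} is not a superkey ({C}⁺ restricted to this set is {B, C}), so split on C → B into {B, C} and {A, C, D, E, F, G}.
{B, C} has no BCNF violation.
{A, C, D, E, F, G} has no BCNF violation.

{A, C, D, E, F, G}; {B, C}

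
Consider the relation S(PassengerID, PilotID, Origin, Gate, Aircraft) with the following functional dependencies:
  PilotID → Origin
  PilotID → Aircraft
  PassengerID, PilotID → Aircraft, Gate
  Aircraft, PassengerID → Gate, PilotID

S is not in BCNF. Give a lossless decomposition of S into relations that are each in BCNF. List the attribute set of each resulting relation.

Candidate keys of the original relation: {Aircraft, PassengerID}, {PassengerID, PilotID}.
In {Aircraft, Gate, Origin, PassengerID, PilotID}, {PilotID} is not a superkey ({PilotID}⁺ restricted to this set is {Aircraft, Origin, PilotID}), so split on PilotID → Aircraft, Origin into {Aircraft, Origin, PilotID} and {Gate, PassengerID, PilotID}.
{Aircraft, Origin, PilotID}: every determinant is a superkey — BCNF.
{Gate, PassengerID, PilotID}: every determinant is a superkey — BCNF.

{Aircraft, Origin, PilotID}; {Gate, PassengerID, PilotID}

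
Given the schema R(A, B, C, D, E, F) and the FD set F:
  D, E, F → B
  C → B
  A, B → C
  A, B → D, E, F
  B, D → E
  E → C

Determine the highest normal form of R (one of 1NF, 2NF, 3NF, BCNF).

3NF

Candidate keys: {A, B}, {A, C}, {A, E}. Prime attributes: {A, B, C, E}.
For D, E, F → B we have {D, E, F}⁺ = {B, C, D, E, F}; {D, E, F} is not a superkey, so BCNF fails.
Since {B} ⊆ prime attributes and every other non-superkey FD also has a prime right side, the schema is in 3NF.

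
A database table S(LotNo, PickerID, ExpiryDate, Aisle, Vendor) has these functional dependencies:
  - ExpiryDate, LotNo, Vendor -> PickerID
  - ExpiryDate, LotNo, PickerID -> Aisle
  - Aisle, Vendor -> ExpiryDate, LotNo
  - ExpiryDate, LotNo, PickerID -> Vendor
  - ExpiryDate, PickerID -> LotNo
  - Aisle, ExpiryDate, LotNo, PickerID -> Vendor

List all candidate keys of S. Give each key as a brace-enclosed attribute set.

{Aisle, Vendor}⁺ = {Aisle, ExpiryDate, LotNo, PickerID, Vendor} — all of the relation — so {Aisle, Vendor} is a candidate key.
{ExpiryDate, PickerID}⁺ = {Aisle, ExpiryDate, LotNo, PickerID, Vendor} — all of the relation — so {ExpiryDate, PickerID} is a candidate key.
{ExpiryDate, LotNo, Vendor}⁺ = {Aisle, ExpiryDate, LotNo, PickerID, Vendor} — all of the relation — so {ExpiryDate, LotNo, Vendor} is a candidate key.
These are minimal and exhaustive — every other superkey contains one of them.

{Aisle, Vendor}, {ExpiryDate, LotNo, Vendor}, {ExpiryDate, PickerID}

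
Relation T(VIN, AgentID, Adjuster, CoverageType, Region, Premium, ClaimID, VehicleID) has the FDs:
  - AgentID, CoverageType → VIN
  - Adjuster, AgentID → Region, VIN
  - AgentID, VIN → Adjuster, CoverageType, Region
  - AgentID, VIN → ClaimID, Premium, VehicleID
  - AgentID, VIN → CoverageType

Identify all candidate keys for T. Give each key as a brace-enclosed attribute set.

No FD produces {AgentID}, so it must be in every candidate key.
Closure of {Adjuster, AgentID} is {Adjuster, AgentID, ClaimID, CoverageType, Premium, Region, VIN, VehicleID}, the whole schema; {Adjuster, AgentID} is a candidate key.
Closure of {AgentID, CoverageType} is {Adjuster, AgentID, ClaimID, CoverageType, Premium, Region, VIN, VehicleID}, the whole schema; {AgentID, CoverageType} is a candidate key.
Closure of {AgentID, VIN} is {Adjuster, AgentID, ClaimID, CoverageType, Premium, Region, VIN, VehicleID}, the whole schema; {AgentID, VIN} is a candidate key.
Any other superkey properly contains one of these, so there are no further candidate keys.

{Adjuster, AgentID}, {AgentID, CoverageType}, {AgentID, VIN}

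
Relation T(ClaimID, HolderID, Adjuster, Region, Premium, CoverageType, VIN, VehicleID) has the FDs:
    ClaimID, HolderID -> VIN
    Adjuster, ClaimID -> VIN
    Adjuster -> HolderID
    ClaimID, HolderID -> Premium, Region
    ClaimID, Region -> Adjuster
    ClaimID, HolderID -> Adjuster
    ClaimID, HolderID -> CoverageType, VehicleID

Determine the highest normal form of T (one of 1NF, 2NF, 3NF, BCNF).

3NF

Candidate keys: {Adjuster, ClaimID}, {ClaimID, HolderID}, {ClaimID, Region}. Prime attributes: {Adjuster, ClaimID, HolderID, Region}.
For Adjuster -> HolderID we have {Adjuster}⁺ = {Adjuster, HolderID}; {Adjuster} is not a superkey, so BCNF fails.
But every attribute on its right side ({HolderID}) is prime, and the same holds for every other non-superkey FD, so 3NF still holds.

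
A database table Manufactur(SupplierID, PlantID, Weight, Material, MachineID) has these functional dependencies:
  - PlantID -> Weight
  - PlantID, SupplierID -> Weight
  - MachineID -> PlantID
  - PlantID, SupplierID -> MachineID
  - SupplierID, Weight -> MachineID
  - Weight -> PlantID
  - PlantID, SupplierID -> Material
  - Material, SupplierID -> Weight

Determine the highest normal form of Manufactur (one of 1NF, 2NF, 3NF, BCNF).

Candidate keys: {MachineID, SupplierID}, {Material, SupplierID}, {PlantID, SupplierID}, {SupplierID, Weight}. Prime attributes: {MachineID, Material, PlantID, SupplierID, Weight}.
PlantID -> Weight breaks BCNF: {PlantID}⁺ = {PlantID, Weight}, so {PlantID} is not a superkey.
Since {Weight} ⊆ prime attributes and every other non-superkey FD also has a prime right side, the schema is in 3NF.

3NF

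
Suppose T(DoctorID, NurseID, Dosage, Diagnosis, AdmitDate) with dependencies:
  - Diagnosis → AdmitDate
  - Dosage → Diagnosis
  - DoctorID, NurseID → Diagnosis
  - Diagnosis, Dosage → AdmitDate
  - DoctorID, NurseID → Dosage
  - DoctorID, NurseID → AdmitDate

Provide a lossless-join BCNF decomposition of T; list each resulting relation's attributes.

{AdmitDate, Diagnosis}; {Diagnosis, Dosage}; {DoctorID, Dosage, NurseID}

Candidate key of the original relation: {DoctorID, NurseID}.
{AdmitDate, Diagnosis, DoctorID, Dosage, NurseID}: {Diagnosis} determines {AdmitDate, Diagnosis} here but is not a superkey — split on Diagnosis → AdmitDate, giving {AdmitDate, Diagnosis} and {Diagnosis, DoctorID, Dosage, NurseID}.
{AdmitDate, Diagnosis} is in BCNF.
{Diagnosis, DoctorID, Dosage, NurseID}: {Dosage} determines {Diagnosis, Dosage} here but is not a superkey — split on Dosage → Diagnosis, giving {Diagnosis, Dosage} and {DoctorID, Dosage, NurseID}.
{Diagnosis, Dosage} is in BCNF.
{DoctorID, Dosage, NurseID} is in BCNF.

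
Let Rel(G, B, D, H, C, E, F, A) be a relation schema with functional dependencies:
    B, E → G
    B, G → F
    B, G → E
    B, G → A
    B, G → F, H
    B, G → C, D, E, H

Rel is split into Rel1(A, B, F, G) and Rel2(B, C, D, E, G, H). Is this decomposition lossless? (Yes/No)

Common attributes: {B, G}; their closure is {A, B, C, D, E, F, G, H}.
This includes all of Rel1, so the common attributes are a superkey of Rel1 — the join is lossless.

Yes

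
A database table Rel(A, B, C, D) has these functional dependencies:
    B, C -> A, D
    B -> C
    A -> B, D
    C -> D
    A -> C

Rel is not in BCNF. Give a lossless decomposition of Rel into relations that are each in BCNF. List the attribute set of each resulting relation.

Candidate keys of the original relation: {A}, {B}.
Within {A, B, C, D}: {C}⁺ ∩ {A, B, C, D} = {C, D}, not the whole set, so C -> D violates BCNF; decompose into {C, D} and {A, B, C}.
{C, D} has no BCNF violation.
{A, B, C} has no BCNF violation.

{A, B, C}; {C, D}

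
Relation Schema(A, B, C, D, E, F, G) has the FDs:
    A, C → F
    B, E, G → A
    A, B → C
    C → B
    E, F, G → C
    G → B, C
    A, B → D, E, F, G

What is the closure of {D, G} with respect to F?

Start with {D, G}.
G → B, C applies; add {B, C} → now {B, C, D, G}.
No further FD applies.

{B, C, D, G}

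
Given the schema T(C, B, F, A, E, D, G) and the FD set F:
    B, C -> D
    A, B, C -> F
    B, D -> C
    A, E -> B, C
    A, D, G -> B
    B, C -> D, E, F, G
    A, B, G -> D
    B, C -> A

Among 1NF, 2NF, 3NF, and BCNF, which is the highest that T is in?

BCNF

Candidate keys: {A, B, G}, {A, D, G}, {A, E}, {B, C}, {B, D}. Prime attributes: {A, B, C, D, E, G}.
Every FD has a superkey on the left, so the relation is in BCNF.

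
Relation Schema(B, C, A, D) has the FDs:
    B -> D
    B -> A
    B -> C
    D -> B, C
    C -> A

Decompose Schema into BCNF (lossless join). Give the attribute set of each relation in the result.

{A, C}; {B, C, D}

Candidate keys of the original relation: {B}, {D}.
{A, B, C, D}: {C} determines {A, C} here but is not a superkey — split on C -> A, giving {A, C} and {B, C, D}.
{A, C} is in BCNF.
{B, C, D} is in BCNF.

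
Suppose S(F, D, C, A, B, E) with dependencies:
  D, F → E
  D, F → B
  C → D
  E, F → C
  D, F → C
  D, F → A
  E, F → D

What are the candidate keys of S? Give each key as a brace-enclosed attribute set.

{C, F}, {D, F}, {E, F}

Attributes never on any right-hand side: {F} — every candidate key must contain it.
{C, F}⁺ = {A, B, C, D, E, F} — all of the relation — so {C, F} is a candidate key.
{D, F}⁺ = {A, B, C, D, E, F} — all of the relation — so {D, F} is a candidate key.
{E, F}⁺ = {A, B, C, D, E, F} — all of the relation — so {E, F} is a candidate key.
These are minimal and exhaustive — every other superkey contains one of them.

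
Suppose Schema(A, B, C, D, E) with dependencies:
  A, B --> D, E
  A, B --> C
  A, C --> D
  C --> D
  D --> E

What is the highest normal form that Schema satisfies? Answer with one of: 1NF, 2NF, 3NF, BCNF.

2NF

Candidate key: {A, B}. Prime attributes: {A, B}.
A, C --> D: {A, C}⁺ = {A, C, D, E}, which is not all of the attributes, so the left side is not a superkey — BCNF is violated.
A, C --> D has non-prime {D} on the right and a non-superkey on the left, so 3NF fails.
No non-prime attribute depends on a proper subset of any candidate key, so 2NF holds.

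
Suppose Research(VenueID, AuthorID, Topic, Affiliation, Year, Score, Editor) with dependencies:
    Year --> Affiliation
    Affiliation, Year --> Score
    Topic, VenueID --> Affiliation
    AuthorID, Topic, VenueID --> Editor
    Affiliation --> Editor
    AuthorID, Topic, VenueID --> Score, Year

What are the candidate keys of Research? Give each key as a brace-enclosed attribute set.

{AuthorID, Topic, VenueID} never appear on the right of any FD, so every key must include all of them.
{AuthorID, Topic, VenueID}⁺ = {Affiliation, AuthorID, Editor, Score, Topic, VenueID, Year} — all of the relation — so {AuthorID, Topic, VenueID} is a candidate key.
No smaller or unrelated set reaches every attribute, so there are no other keys.

{AuthorID, Topic, VenueID}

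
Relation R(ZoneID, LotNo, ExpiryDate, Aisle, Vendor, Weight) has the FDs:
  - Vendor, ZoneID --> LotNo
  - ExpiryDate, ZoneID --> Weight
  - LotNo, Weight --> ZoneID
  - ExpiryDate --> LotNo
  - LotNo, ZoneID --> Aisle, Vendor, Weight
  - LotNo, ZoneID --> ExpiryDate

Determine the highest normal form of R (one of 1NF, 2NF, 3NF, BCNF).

3NF

Candidate keys: {ExpiryDate, Weight}, {ExpiryDate, ZoneID}, {LotNo, Weight}, {LotNo, ZoneID}, {Vendor, ZoneID}. Prime attributes: {ExpiryDate, LotNo, Vendor, Weight, ZoneID}.
ExpiryDate --> LotNo: {ExpiryDate}⁺ = {ExpiryDate, LotNo}, which is not all of the attributes, so the left side is not a superkey — BCNF is violated.
Its right-hand attributes {LotNo} are all prime, as are those of every other non-superkey FD — the relation is in 3NF.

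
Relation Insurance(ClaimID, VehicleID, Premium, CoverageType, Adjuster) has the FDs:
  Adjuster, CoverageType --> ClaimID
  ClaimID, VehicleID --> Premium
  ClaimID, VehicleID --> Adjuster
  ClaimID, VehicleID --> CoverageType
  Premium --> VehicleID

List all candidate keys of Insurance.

{ClaimID, Premium}⁺ = {Adjuster, ClaimID, CoverageType, Premium, VehicleID} — all of the relation — so {ClaimID, Premium} is a candidate key.
{ClaimID, VehicleID}⁺ = {Adjuster, ClaimID, CoverageType, Premium, VehicleID} — all of the relation — so {ClaimID, VehicleID} is a candidate key.
{Adjuster, CoverageType, Premium}⁺ = {Adjuster, ClaimID, CoverageType, Premium, VehicleID} — all of the relation — so {Adjuster, CoverageType, Premium} is a candidate key.
{Adjuster, CoverageType, VehicleID}⁺ = {Adjuster, ClaimID, CoverageType, Premium, VehicleID} — all of the relation — so {Adjuster, CoverageType, VehicleID} is a candidate key.
Any other superkey properly contains one of these, so there are no further candidate keys.

{Adjuster, CoverageType, Premium}, {Adjuster, CoverageType, VehicleID}, {ClaimID, Premium}, {ClaimID, VehicleID}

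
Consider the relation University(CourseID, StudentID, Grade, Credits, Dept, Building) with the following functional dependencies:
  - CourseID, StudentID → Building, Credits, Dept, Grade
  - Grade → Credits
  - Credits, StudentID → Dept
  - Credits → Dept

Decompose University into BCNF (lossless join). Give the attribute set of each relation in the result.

Candidate key of the original relation: {CourseID, StudentID}.
In {Building, CourseID, Credits, Dept, Grade, StudentID}, {Grade} is not a superkey ({Grade}⁺ restricted to this set is {Credits, Dept, Grade}), so split on Grade → Credits, Dept into {Credits, Dept, Grade} and {Building, CourseID, Grade, StudentID}.
In {Credits, Dept, Grade}, {Credits} is not a superkey ({Credits}⁺ restricted to this set is {Credits, Dept}), so split on Credits → Dept into {Credits, Dept} and {Credits, Grade}.
{Credits, Dept} has no BCNF violation.
{Credits, Grade} has no BCNF violation.
{Building, CourseID, Grade, StudentID} has no BCNF violation.

{Building, CourseID, Grade, StudentID}; {Credits, Dept}; {Credits, Grade}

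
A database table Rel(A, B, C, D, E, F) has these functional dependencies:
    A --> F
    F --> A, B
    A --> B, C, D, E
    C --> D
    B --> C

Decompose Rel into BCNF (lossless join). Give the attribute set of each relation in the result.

{A, B, E, F}; {B, C}; {C, D}

Candidate keys of the original relation: {A}, {F}.
In {A, B, C, D, E, F}, {C} is not a superkey ({C}⁺ restricted to this set is {C, D}), so split on C --> D into {C, D} and {A, B, C, E, F}.
{C, D} is in BCNF.
In {A, B, C, E, F}, {B} is not a superkey ({B}⁺ restricted to this set is {B, C}), so split on B --> C into {B, C} and {A, B, E, F}.
{B, C} is in BCNF.
{A, B, E, F} is in BCNF.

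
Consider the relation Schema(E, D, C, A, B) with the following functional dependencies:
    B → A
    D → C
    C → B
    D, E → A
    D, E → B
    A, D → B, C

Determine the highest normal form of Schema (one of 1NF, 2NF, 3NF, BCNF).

1NF

Candidate key: {D, E}. Prime attributes: {D, E}.
B → A breaks BCNF: {B}⁺ = {A, B}, so {B} is not a superkey.
B → A has non-prime {A} on the right and a non-superkey on the left, so 3NF fails.
Since {D} ⊂ {D, E} and {D}⁺ ⊇ {A, B, C} with {A, B, C} non-prime, there is a partial dependency; 2NF fails.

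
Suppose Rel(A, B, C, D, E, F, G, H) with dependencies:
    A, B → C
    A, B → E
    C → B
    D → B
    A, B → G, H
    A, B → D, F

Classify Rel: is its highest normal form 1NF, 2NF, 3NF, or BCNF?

Candidate keys: {A, B}, {A, C}, {A, D}. Prime attributes: {A, B, C, D}.
For C → B we have {C}⁺ = {B, C}; {C} is not a superkey, so BCNF fails.
Since {B} ⊆ prime attributes and every other non-superkey FD also has a prime right side, the schema is in 3NF.

3NF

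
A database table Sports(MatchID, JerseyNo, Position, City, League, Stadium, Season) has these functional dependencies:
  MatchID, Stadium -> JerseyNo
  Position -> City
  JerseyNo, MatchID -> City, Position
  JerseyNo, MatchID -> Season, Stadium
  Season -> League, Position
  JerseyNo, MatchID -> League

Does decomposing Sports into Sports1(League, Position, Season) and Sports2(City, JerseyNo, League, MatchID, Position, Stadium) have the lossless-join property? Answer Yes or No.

Common attributes: {League, Position}; their closure is {City, League, Position}.
Neither Sports1 nor Sports2 is contained in that closure, so the decomposition is lossy.

No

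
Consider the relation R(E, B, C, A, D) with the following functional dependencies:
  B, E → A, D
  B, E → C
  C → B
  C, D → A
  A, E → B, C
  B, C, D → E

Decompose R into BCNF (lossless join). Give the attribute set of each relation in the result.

Candidate keys of the original relation: {A, E}, {B, E}, {C, D}, {C, E}.
In {A, B, C, D, E}, {C} is not a superkey ({C}⁺ restricted to this set is {B, C}), so split on C → B into {B, C} and {A, C, D, E}.
{B, C} is in BCNF.
{A, C, D, E} is in BCNF.

{A, C, D, E}; {B, C}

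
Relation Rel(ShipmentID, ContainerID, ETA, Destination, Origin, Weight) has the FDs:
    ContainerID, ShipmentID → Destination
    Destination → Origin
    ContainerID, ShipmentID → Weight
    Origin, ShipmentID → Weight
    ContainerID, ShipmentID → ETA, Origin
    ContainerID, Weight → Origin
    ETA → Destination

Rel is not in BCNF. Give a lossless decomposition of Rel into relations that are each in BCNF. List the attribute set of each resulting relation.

{ContainerID, ETA, ShipmentID}; {Destination, ETA}; {Destination, Origin}; {ETA, ShipmentID, Weight}

Candidate key of the original relation: {ContainerID, ShipmentID}.
{ContainerID, Destination, ETA, Origin, ShipmentID, Weight}: {Destination} determines {Destination, Origin} here but is not a superkey — split on Destination → Origin, giving {Destination, Origin} and {ContainerID, Destination, ETA, ShipmentID, Weight}.
{Destination, Origin}: every determinant is a superkey — BCNF.
{ContainerID, Destination, ETA, ShipmentID, Weight}: {ETA} determines {Destination, ETA} here but is not a superkey — split on ETA → Destination, giving {Destination, ETA} and {ContainerID, ETA, ShipmentID, Weight}.
{Destination, ETA}: every determinant is a superkey — BCNF.
{ContainerID, ETA, ShipmentID, Weight}: {ETA, ShipmentID} determines {ETA, ShipmentID, Weight} here but is not a superkey — split on ETA, ShipmentID → Weight, giving {ETA, ShipmentID, Weight} and {ContainerID, ETA, ShipmentID}.
{ETA, ShipmentID, Weight}: every determinant is a superkey — BCNF.
{ContainerID, ETA, ShipmentID}: every determinant is a superkey — BCNF.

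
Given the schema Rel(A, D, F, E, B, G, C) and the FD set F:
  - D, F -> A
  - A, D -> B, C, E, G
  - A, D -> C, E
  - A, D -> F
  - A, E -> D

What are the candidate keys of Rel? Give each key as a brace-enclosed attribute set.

{A, D}⁺ = {A, B, C, D, E, F, G}, which is every attribute, so {A, D} is a candidate key.
{A, E}⁺ = {A, B, C, D, E, F, G}, which is every attribute, so {A, E} is a candidate key.
{D, F}⁺ = {A, B, C, D, E, F, G}, which is every attribute, so {D, F} is a candidate key.
Any other superkey properly contains one of these, so there are no further candidate keys.

{A, D}, {A, E}, {D, F}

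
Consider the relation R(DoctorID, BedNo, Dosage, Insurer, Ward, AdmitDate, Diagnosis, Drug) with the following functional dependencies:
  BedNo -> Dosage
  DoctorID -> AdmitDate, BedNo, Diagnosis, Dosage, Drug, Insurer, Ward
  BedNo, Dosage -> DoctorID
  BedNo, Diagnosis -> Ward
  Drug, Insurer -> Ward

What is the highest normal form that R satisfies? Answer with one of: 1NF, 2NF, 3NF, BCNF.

Candidate keys: {BedNo}, {DoctorID}. Prime attributes: {BedNo, DoctorID}.
For Drug, Insurer -> Ward we have {Drug, Insurer}⁺ = {Drug, Insurer, Ward}; {Drug, Insurer} is not a superkey, so BCNF fails.
Because {Ward} is non-prime and the left side of Drug, Insurer -> Ward is not a superkey, the relation is not in 3NF.
Every candidate key is a single attribute, so no partial dependency is possible; 2NF holds.

2NF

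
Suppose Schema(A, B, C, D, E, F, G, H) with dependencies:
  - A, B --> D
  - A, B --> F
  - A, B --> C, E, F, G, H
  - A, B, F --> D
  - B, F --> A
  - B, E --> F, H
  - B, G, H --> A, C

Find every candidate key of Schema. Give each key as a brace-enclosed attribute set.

{A, B}, {B, E}, {B, F}, {B, G, H}

No FD produces {B}, so it must be in every candidate key.
{A, B}⁺ = {A, B, C, D, E, F, G, H} — all of the relation — so {A, B} is a candidate key.
{B, E}⁺ = {A, B, C, D, E, F, G, H} — all of the relation — so {B, E} is a candidate key.
{B, F}⁺ = {A, B, C, D, E, F, G, H} — all of the relation — so {B, F} is a candidate key.
{B, G, H}⁺ = {A, B, C, D, E, F, G, H} — all of the relation — so {B, G, H} is a candidate key.
Any other superkey properly contains one of these, so there are no further candidate keys.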